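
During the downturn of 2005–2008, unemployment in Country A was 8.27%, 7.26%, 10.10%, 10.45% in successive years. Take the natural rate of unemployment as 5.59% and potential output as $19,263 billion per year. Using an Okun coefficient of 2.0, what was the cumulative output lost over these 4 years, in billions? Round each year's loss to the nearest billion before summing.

Year 2005: gap = -2.0 × (8.27 - 5.59) = -5.36%, loss ≈ 19263 × 5.36/100 ≈ 1032.
Year 2006: gap = -2.0 × (7.26 - 5.59) = -3.34%, loss ≈ 19263 × 3.34/100 ≈ 643.
Year 2007: gap = -2.0 × (10.1 - 5.59) = -9.02%, loss ≈ 19263 × 9.02/100 ≈ 1738.
Year 2008: gap = -2.0 × (10.45 - 5.59) = -9.72%, loss ≈ 19263 × 9.72/100 ≈ 1872.
Total lost output = 1032 + 643 + 1738 + 1872 = 5285 billion.

$5,285 billion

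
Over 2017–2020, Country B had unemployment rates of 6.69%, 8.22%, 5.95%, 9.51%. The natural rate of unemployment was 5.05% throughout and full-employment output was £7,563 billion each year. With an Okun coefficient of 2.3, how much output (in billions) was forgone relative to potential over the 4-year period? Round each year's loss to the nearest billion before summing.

Year 2017: gap = -2.3 × (6.69 - 5.05) = -3.772%, loss ≈ 7563 × 3.772/100 ≈ 285.
Year 2018: gap = -2.3 × (8.22 - 5.05) = -7.291%, loss ≈ 7563 × 7.291/100 ≈ 551.
Year 2019: gap = -2.3 × (5.95 - 5.05) = -2.07%, loss ≈ 7563 × 2.07/100 ≈ 157.
Year 2020: gap = -2.3 × (9.51 - 5.05) = -10.258%, loss ≈ 7563 × 10.258/100 ≈ 776.
Total lost output = 285 + 551 + 157 + 776 = 1769 billion.

£1,769 billion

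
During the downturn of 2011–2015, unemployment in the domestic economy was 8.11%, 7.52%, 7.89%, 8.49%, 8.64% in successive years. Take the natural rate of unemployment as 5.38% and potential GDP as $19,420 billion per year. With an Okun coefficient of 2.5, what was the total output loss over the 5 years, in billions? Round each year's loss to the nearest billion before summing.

$6,676 billion

Year 2011: gap = -2.5 × (8.11 - 5.38) = -6.825%, loss ≈ 19420 × 6.825/100 ≈ 1325.
Year 2012: gap = -2.5 × (7.52 - 5.38) = -5.35%, loss ≈ 19420 × 5.35/100 ≈ 1039.
Year 2013: gap = -2.5 × (7.89 - 5.38) = -6.275%, loss ≈ 19420 × 6.275/100 ≈ 1219.
Year 2014: gap = -2.5 × (8.49 - 5.38) = -7.775%, loss ≈ 19420 × 7.775/100 ≈ 1510.
Year 2015: gap = -2.5 × (8.64 - 5.38) = -8.15%, loss ≈ 19420 × 8.15/100 ≈ 1583.
Total lost output = 1325 + 1039 + 1219 + 1510 + 1583 = 6676 billion.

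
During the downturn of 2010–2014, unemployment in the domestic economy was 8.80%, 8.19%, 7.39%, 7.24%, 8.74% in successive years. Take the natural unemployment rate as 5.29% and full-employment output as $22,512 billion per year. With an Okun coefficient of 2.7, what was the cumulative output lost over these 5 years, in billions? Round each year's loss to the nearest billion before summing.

Year 2010: gap = -2.7 × (8.8 - 5.29) = -9.477%, loss ≈ 22512 × 9.477/100 ≈ 2133.
Year 2011: gap = -2.7 × (8.19 - 5.29) = -7.83%, loss ≈ 22512 × 7.83/100 ≈ 1763.
Year 2012: gap = -2.7 × (7.39 - 5.29) = -5.67%, loss ≈ 22512 × 5.67/100 ≈ 1276.
Year 2013: gap = -2.7 × (7.24 - 5.29) = -5.265%, loss ≈ 22512 × 5.265/100 ≈ 1185.
Year 2014: gap = -2.7 × (8.74 - 5.29) = -9.315%, loss ≈ 22512 × 9.315/100 ≈ 2097.
Total lost output = 2133 + 1763 + 1276 + 1185 + 2097 = 8454 billion.

$8,454 billion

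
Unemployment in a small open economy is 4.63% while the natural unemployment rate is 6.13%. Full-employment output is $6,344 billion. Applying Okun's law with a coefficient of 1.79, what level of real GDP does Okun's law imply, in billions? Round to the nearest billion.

Unemployment gap = 4.63 - 6.13 = -1.5 points, so the output gap is -1.79 × (-1.5) = 2.685%.
Actual GDP = 6344 × (1 + 2.685/100) = 6344 × 1.02685 ≈ 6514 billion.

$6,514 billion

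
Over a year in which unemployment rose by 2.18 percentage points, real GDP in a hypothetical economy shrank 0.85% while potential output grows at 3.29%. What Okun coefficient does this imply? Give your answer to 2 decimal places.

β ≈ 1.90

Growth form: g_Y = g_Y* - β × Δu, so β = (g_Y* - g_Y)/Δu.
β = (3.29 + 0.85)/2.18 = 4.14/2.18 = 1.90.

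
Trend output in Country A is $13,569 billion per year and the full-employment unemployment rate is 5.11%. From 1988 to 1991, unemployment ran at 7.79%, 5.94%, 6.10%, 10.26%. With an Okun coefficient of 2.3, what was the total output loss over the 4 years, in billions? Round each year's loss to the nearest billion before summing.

Year 1988: gap = -2.3 × (7.79 - 5.11) = -6.164%, loss ≈ 13569 × 6.164/100 ≈ 836.
Year 1989: gap = -2.3 × (5.94 - 5.11) = -1.909%, loss ≈ 13569 × 1.909/100 ≈ 259.
Year 1990: gap = -2.3 × (6.1 - 5.11) = -2.277%, loss ≈ 13569 × 2.277/100 ≈ 309.
Year 1991: gap = -2.3 × (10.26 - 5.11) = -11.845%, loss ≈ 13569 × 11.845/100 ≈ 1607.
Total lost output = 836 + 259 + 309 + 1607 = 3011 billion.

$3,011 billion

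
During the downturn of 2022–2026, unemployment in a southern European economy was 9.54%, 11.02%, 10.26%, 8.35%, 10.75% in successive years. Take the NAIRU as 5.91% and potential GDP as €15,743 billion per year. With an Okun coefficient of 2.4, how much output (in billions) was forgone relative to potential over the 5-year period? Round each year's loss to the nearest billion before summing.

€7,698 billion

Year 2022: gap = -2.4 × (9.54 - 5.91) = -8.712%, loss ≈ 15743 × 8.712/100 ≈ 1372.
Year 2023: gap = -2.4 × (11.02 - 5.91) = -12.264%, loss ≈ 15743 × 12.264/100 ≈ 1931.
Year 2024: gap = -2.4 × (10.26 - 5.91) = -10.44%, loss ≈ 15743 × 10.44/100 ≈ 1644.
Year 2025: gap = -2.4 × (8.35 - 5.91) = -5.856%, loss ≈ 15743 × 5.856/100 ≈ 922.
Year 2026: gap = -2.4 × (10.75 - 5.91) = -11.616%, loss ≈ 15743 × 11.616/100 ≈ 1829.
Total lost output = 1372 + 1931 + 1644 + 922 + 1829 = 7698 billion.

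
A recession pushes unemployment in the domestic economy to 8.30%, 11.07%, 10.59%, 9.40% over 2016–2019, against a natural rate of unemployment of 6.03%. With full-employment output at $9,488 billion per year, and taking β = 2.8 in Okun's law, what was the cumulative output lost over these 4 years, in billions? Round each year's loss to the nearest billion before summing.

$4,048 billion

Year 2016: gap = -2.8 × (8.3 - 6.03) = -6.356%, loss ≈ 9488 × 6.356/100 ≈ 603.
Year 2017: gap = -2.8 × (11.07 - 6.03) = -14.112%, loss ≈ 9488 × 14.112/100 ≈ 1339.
Year 2018: gap = -2.8 × (10.59 - 6.03) = -12.768%, loss ≈ 9488 × 12.768/100 ≈ 1211.
Year 2019: gap = -2.8 × (9.4 - 6.03) = -9.436%, loss ≈ 9488 × 9.436/100 ≈ 895.
Total lost output = 603 + 1339 + 1211 + 895 = 4048 billion.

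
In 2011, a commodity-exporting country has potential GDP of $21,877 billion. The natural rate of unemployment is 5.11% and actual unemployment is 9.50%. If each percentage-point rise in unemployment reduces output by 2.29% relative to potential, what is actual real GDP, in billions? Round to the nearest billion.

$19,678 billion

Unemployment gap = 9.5 - 5.11 = 4.39 points, so the output gap is -2.29 × 4.39 = -10.0531%.
Actual GDP = 21877 × (1 - 10.0531/100) = 21877 × 0.899469 ≈ 19678 billion.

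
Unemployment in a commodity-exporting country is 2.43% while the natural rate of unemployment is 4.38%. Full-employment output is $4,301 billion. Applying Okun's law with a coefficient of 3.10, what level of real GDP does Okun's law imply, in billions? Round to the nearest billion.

$4,561 billion

Unemployment gap = 2.43 - 4.38 = -1.95 points, so the output gap is -3.1 × (-1.95) = 6.045%.
Actual GDP = 4301 × (1 + 6.045/100) = 4301 × 1.06045 ≈ 4561 billion.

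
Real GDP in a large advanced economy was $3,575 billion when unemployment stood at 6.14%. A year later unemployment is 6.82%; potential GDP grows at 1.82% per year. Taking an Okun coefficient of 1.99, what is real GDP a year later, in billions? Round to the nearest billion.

$3,592 billion

Δu = 6.82 - 6.14 = 0.68 points.
Okun's law (growth form): g_Y = g_Y* - β × Δu = 1.82 - 1.99 × (0.68) = 1.82 - 1.3532 = 0.4668%.
Real GDP in the next year = 3575 × (1 + 0.4668/100) = 3575 × 1.004668 ≈ 3592 billion.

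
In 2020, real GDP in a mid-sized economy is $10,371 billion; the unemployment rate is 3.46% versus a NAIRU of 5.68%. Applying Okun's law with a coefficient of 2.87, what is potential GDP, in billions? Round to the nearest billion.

Unemployment gap = 3.46 - 5.68 = -2.22 points, so output gap = -2.87 × (-2.22) = 6.3714%.
Since Y = Y* × (1 + gap/100), Y* = 10371/1.063714 ≈ 9750 billion.

$9,750 billion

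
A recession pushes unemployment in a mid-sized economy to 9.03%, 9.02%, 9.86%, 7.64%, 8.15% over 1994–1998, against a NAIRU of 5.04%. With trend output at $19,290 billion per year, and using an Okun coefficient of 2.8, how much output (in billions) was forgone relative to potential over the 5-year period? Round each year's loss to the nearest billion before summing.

Year 1994: gap = -2.8 × (9.03 - 5.04) = -11.172%, loss ≈ 19290 × 11.172/100 ≈ 2155.
Year 1995: gap = -2.8 × (9.02 - 5.04) = -11.144%, loss ≈ 19290 × 11.144/100 ≈ 2150.
Year 1996: gap = -2.8 × (9.86 - 5.04) = -13.496%, loss ≈ 19290 × 13.496/100 ≈ 2603.
Year 1997: gap = -2.8 × (7.64 - 5.04) = -7.28%, loss ≈ 19290 × 7.28/100 ≈ 1404.
Year 1998: gap = -2.8 × (8.15 - 5.04) = -8.708%, loss ≈ 19290 × 8.708/100 ≈ 1680.
Total lost output = 2155 + 2150 + 2603 + 1404 + 1680 = 9992 billion.

$9,992 billion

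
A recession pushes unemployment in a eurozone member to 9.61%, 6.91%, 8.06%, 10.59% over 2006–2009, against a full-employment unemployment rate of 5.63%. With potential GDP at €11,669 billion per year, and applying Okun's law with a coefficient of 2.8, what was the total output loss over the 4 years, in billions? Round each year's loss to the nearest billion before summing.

Year 2006: gap = -2.8 × (9.61 - 5.63) = -11.144%, loss ≈ 11669 × 11.144/100 ≈ 1300.
Year 2007: gap = -2.8 × (6.91 - 5.63) = -3.584%, loss ≈ 11669 × 3.584/100 ≈ 418.
Year 2008: gap = -2.8 × (8.06 - 5.63) = -6.804%, loss ≈ 11669 × 6.804/100 ≈ 794.
Year 2009: gap = -2.8 × (10.59 - 5.63) = -13.888%, loss ≈ 11669 × 13.888/100 ≈ 1621.
Total lost output = 1300 + 418 + 794 + 1621 = 4133 billion.

€4,133 billion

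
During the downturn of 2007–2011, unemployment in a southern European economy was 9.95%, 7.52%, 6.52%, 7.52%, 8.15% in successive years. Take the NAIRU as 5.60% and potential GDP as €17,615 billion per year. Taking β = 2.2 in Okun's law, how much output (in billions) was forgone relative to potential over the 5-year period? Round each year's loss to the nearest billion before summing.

Year 2007: gap = -2.2 × (9.95 - 5.6) = -9.57%, loss ≈ 17615 × 9.57/100 ≈ 1686.
Year 2008: gap = -2.2 × (7.52 - 5.6) = -4.224%, loss ≈ 17615 × 4.224/100 ≈ 744.
Year 2009: gap = -2.2 × (6.52 - 5.6) = -2.024%, loss ≈ 17615 × 2.024/100 ≈ 357.
Year 2010: gap = -2.2 × (7.52 - 5.6) = -4.224%, loss ≈ 17615 × 4.224/100 ≈ 744.
Year 2011: gap = -2.2 × (8.15 - 5.6) = -5.61%, loss ≈ 17615 × 5.61/100 ≈ 988.
Total lost output = 1686 + 744 + 357 + 744 + 988 = 4519 billion.

€4,519 billion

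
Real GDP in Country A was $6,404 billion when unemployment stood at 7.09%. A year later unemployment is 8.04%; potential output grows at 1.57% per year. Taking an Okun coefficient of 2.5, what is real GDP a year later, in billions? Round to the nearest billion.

$6,352 billion

Δu = 8.04 - 7.09 = 0.95 points.
Okun's law (growth form): g_Y = g_Y* - β × Δu = 1.57 - 2.5 × (0.95) = 1.57 - 2.375 = -0.805%.
Real GDP in the next year = 6404 × (1 - 0.805/100) = 6404 × 0.99195 ≈ 6352 billion.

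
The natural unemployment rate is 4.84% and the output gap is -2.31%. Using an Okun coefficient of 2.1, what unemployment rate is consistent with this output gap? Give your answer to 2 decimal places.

From Okun's law, u - u* = -(output gap)/β = -(-2.31)/2.1 = 1.1 points.
So u = 4.84 + 1.1 = 5.94%.

5.94%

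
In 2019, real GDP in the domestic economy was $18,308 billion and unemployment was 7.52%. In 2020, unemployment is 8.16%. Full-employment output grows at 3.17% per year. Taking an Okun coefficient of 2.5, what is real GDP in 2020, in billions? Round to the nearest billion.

$18,595 billion

Δu = 8.16 - 7.52 = 0.64 points.
Okun's law (growth form): g_Y = g_Y* - β × Δu = 3.17 - 2.5 × (0.64) = 3.17 - 1.6 = 1.57%.
Real GDP in the next year = 18308 × (1 + 1.57/100) = 18308 × 1.0157 ≈ 18595 billion.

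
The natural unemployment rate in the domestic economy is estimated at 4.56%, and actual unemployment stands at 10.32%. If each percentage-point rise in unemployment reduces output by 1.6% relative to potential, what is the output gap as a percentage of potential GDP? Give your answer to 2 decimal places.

-9.22%

The unemployment gap is 10.32 - 4.56 = 5.76 percentage points.
Okun's law gives an output gap of -1.6 × 5.76 = -9.216%, i.e. 9.22% below potential.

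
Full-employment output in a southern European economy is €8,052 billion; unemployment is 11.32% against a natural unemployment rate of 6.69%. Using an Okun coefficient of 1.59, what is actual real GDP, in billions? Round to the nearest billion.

Unemployment gap = 11.32 - 6.69 = 4.63 points, so the output gap is -1.59 × 4.63 = -7.3617%.
Actual GDP = 8052 × (1 - 7.3617/100) = 8052 × 0.926383 ≈ 7459 billion.

€7,459 billion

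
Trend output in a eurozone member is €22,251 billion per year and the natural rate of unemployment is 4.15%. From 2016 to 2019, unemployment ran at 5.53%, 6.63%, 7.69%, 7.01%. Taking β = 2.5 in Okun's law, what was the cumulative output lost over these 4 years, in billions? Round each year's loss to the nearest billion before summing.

Year 2016: gap = -2.5 × (5.53 - 4.15) = -3.45%, loss ≈ 22251 × 3.45/100 ≈ 768.
Year 2017: gap = -2.5 × (6.63 - 4.15) = -6.2%, loss ≈ 22251 × 6.2/100 ≈ 1380.
Year 2018: gap = -2.5 × (7.69 - 4.15) = -8.85%, loss ≈ 22251 × 8.85/100 ≈ 1969.
Year 2019: gap = -2.5 × (7.01 - 4.15) = -7.15%, loss ≈ 22251 × 7.15/100 ≈ 1591.
Total lost output = 768 + 1380 + 1969 + 1591 = 5708 billion.

€5,708 billion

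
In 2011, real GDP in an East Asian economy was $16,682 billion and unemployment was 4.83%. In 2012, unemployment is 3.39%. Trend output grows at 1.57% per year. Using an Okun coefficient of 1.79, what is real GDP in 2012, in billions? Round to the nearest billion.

$17,374 billion

Δu = 3.39 - 4.83 = -1.44 points.
Okun's law (growth form): g_Y = g_Y* - β × Δu = 1.57 - 1.79 × (-1.44) = 1.57 + 2.5776 = 4.1476%.
Real GDP in the next year = 16682 × (1 + 4.1476/100) = 16682 × 1.041476 ≈ 17374 billion.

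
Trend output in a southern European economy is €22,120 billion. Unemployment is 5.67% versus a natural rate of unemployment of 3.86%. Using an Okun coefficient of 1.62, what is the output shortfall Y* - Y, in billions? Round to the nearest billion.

Output gap = -1.62 × (5.67 - 3.86) = -1.62 × 1.81 = -2.9322%.
Actual GDP ≈ 22120 × 0.970678 ≈ 21471 billion, so the shortfall is 22120 - 21471 = 649 billion.

€649 billion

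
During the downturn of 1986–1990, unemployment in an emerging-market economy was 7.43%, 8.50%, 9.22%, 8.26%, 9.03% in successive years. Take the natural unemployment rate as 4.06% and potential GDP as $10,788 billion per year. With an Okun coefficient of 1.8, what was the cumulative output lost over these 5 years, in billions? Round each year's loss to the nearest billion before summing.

Year 1986: gap = -1.8 × (7.43 - 4.06) = -6.066%, loss ≈ 10788 × 6.066/100 ≈ 654.
Year 1987: gap = -1.8 × (8.5 - 4.06) = -7.992%, loss ≈ 10788 × 7.992/100 ≈ 862.
Year 1988: gap = -1.8 × (9.22 - 4.06) = -9.288%, loss ≈ 10788 × 9.288/100 ≈ 1002.
Year 1989: gap = -1.8 × (8.26 - 4.06) = -7.56%, loss ≈ 10788 × 7.56/100 ≈ 816.
Year 1990: gap = -1.8 × (9.03 - 4.06) = -8.946%, loss ≈ 10788 × 8.946/100 ≈ 965.
Total lost output = 654 + 862 + 1002 + 816 + 965 = 4299 billion.

$4,299 billion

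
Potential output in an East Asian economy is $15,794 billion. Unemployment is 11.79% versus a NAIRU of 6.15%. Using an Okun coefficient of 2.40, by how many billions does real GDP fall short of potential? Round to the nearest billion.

$2,138 billion

Output gap = -2.40 × (11.79 - 6.15) = -2.4 × 5.64 = -13.536%.
Actual GDP ≈ 15794 × 0.86464 ≈ 13656 billion, so the shortfall is 15794 - 13656 = 2138 billion.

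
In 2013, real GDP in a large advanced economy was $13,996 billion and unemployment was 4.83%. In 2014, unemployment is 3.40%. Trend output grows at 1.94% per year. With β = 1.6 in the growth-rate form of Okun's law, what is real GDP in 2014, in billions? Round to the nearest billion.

Δu = 3.4 - 4.83 = -1.43 points.
Okun's law (growth form): g_Y = g_Y* - β × Δu = 1.94 - 1.6 × (-1.43) = 1.94 + 2.288 = 4.228%.
Real GDP in the next year = 13996 × (1 + 4.228/100) = 13996 × 1.04228 ≈ 14588 billion.

$14,588 billion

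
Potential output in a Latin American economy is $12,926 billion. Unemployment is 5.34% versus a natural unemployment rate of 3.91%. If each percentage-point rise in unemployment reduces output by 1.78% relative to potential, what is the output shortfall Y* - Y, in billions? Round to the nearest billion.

Output gap = -1.78 × (5.34 - 3.91) = -1.78 × 1.43 = -2.5454%.
Actual GDP ≈ 12926 × 0.974546 ≈ 12597 billion, so the shortfall is 12926 - 12597 = 329 billion.

$329 billion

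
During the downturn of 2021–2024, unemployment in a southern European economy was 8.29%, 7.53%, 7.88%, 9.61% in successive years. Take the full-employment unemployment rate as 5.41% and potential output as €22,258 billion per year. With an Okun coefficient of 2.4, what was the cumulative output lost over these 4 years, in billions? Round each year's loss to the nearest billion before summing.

Year 2021: gap = -2.4 × (8.29 - 5.41) = -6.912%, loss ≈ 22258 × 6.912/100 ≈ 1538.
Year 2022: gap = -2.4 × (7.53 - 5.41) = -5.088%, loss ≈ 22258 × 5.088/100 ≈ 1132.
Year 2023: gap = -2.4 × (7.88 - 5.41) = -5.928%, loss ≈ 22258 × 5.928/100 ≈ 1319.
Year 2024: gap = -2.4 × (9.61 - 5.41) = -10.08%, loss ≈ 22258 × 10.08/100 ≈ 2244.
Total lost output = 1538 + 1132 + 1319 + 2244 = 6233 billion.

€6,233 billion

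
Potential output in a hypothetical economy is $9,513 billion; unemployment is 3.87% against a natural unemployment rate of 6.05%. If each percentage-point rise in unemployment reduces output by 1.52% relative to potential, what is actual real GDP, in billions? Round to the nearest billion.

Unemployment gap = 3.87 - 6.05 = -2.18 points, so the output gap is -1.52 × (-2.18) = 3.3136%.
Actual GDP = 9513 × (1 + 3.3136/100) = 9513 × 1.033136 ≈ 9828 billion.

$9,828 billion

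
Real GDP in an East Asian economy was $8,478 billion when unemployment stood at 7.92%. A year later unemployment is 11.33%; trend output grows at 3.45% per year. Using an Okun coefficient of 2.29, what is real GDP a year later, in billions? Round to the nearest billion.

$8,108 billion

Δu = 11.33 - 7.92 = 3.41 points.
Okun's law (growth form): g_Y = g_Y* - β × Δu = 3.45 - 2.29 × (3.41) = 3.45 - 7.8089 = -4.3589%.
Real GDP in the next year = 8478 × (1 - 4.3589/100) = 8478 × 0.956411 ≈ 8108 billion.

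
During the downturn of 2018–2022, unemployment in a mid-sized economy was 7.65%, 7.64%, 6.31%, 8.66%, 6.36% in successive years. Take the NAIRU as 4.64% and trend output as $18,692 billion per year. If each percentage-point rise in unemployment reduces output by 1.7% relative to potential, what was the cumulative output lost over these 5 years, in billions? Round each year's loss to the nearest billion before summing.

Year 2018: gap = -1.7 × (7.65 - 4.64) = -5.117%, loss ≈ 18692 × 5.117/100 ≈ 956.
Year 2019: gap = -1.7 × (7.64 - 4.64) = -5.1%, loss ≈ 18692 × 5.1/100 ≈ 953.
Year 2020: gap = -1.7 × (6.31 - 4.64) = -2.839%, loss ≈ 18692 × 2.839/100 ≈ 531.
Year 2021: gap = -1.7 × (8.66 - 4.64) = -6.834%, loss ≈ 18692 × 6.834/100 ≈ 1277.
Year 2022: gap = -1.7 × (6.36 - 4.64) = -2.924%, loss ≈ 18692 × 2.924/100 ≈ 547.
Total lost output = 956 + 953 + 531 + 1277 + 547 = 4264 billion.

$4,264 billion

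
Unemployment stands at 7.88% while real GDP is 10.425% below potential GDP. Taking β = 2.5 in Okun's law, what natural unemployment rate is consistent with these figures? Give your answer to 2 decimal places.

3.71%

From Okun's law, u - u* = -(output gap)/β = -(-10.425)/2.5 = 4.17 points.
So u* = 7.88 - 4.17 = 3.71%.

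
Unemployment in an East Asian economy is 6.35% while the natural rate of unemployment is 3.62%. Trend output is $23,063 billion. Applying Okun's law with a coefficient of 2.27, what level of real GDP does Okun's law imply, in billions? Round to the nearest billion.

$21,634 billion

Unemployment gap = 6.35 - 3.62 = 2.73 points, so the output gap is -2.27 × 2.73 = -6.1971%.
Actual GDP = 23063 × (1 - 6.1971/100) = 23063 × 0.938029 ≈ 21634 billion.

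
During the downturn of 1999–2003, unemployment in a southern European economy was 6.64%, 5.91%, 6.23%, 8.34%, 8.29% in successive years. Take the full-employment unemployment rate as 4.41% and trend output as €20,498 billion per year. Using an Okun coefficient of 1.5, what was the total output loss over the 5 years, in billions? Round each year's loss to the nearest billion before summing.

Year 1999: gap = -1.5 × (6.64 - 4.41) = -3.345%, loss ≈ 20498 × 3.345/100 ≈ 686.
Year 2000: gap = -1.5 × (5.91 - 4.41) = -2.25%, loss ≈ 20498 × 2.25/100 ≈ 461.
Year 2001: gap = -1.5 × (6.23 - 4.41) = -2.73%, loss ≈ 20498 × 2.73/100 ≈ 560.
Year 2002: gap = -1.5 × (8.34 - 4.41) = -5.895%, loss ≈ 20498 × 5.895/100 ≈ 1208.
Year 2003: gap = -1.5 × (8.29 - 4.41) = -5.82%, loss ≈ 20498 × 5.82/100 ≈ 1193.
Total lost output = 686 + 461 + 560 + 1208 + 1193 = 4108 billion.

€4,108 billion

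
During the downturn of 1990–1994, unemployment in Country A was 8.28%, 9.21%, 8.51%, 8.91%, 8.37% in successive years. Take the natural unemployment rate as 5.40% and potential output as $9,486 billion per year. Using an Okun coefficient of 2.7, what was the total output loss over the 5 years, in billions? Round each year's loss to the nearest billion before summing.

Year 1990: gap = -2.7 × (8.28 - 5.4) = -7.776%, loss ≈ 9486 × 7.776/100 ≈ 738.
Year 1991: gap = -2.7 × (9.21 - 5.4) = -10.287%, loss ≈ 9486 × 10.287/100 ≈ 976.
Year 1992: gap = -2.7 × (8.51 - 5.4) = -8.397%, loss ≈ 9486 × 8.397/100 ≈ 797.
Year 1993: gap = -2.7 × (8.91 - 5.4) = -9.477%, loss ≈ 9486 × 9.477/100 ≈ 899.
Year 1994: gap = -2.7 × (8.37 - 5.4) = -8.019%, loss ≈ 9486 × 8.019/100 ≈ 761.
Total lost output = 738 + 976 + 797 + 899 + 761 = 4171 billion.

$4,171 billion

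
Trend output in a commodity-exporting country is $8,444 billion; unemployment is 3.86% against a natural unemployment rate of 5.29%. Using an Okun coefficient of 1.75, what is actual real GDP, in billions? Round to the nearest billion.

$8,655 billion

Unemployment gap = 3.86 - 5.29 = -1.43 points, so the output gap is -1.75 × (-1.43) = 2.5025%.
Actual GDP = 8444 × (1 + 2.5025/100) = 8444 × 1.025025 ≈ 8655 billion.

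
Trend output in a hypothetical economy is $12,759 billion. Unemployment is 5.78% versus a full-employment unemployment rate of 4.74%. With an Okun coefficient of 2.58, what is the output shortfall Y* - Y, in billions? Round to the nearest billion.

Output gap = -2.58 × (5.78 - 4.74) = -2.58 × 1.04 = -2.6832%.
Actual GDP ≈ 12759 × 0.973168 ≈ 12417 billion, so the shortfall is 12759 - 12417 = 342 billion.

$342 billion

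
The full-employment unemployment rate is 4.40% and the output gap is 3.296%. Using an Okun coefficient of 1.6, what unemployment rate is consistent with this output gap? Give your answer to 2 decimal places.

2.34%

From Okun's law, u - u* = -(output gap)/β = -(3.296)/1.6 = -2.06 points.
So u = 4.4 - 2.06 = 2.34%.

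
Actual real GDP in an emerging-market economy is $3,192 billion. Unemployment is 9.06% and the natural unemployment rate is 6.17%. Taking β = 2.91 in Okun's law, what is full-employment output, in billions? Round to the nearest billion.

$3,485 billion

Unemployment gap = 9.06 - 6.17 = 2.89 points, so output gap = -2.91 × 2.89 = -8.4099%.
Since Y = Y* × (1 + gap/100), Y* = 3192/0.915901 ≈ 3485 billion.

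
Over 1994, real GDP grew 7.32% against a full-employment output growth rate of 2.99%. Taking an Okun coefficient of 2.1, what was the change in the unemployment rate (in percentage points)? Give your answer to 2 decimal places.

-2.06 percentage points

Growth-rate Okun's law: g_Y = g_Y* - β × Δu, so Δu = (g_Y* - g_Y)/β.
Δu = (2.99 - 7.32)/2.1 = -4.33/2.1 = -2.06 percentage points.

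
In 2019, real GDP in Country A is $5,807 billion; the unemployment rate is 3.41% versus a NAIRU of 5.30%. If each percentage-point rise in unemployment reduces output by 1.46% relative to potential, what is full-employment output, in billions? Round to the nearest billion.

Unemployment gap = 3.41 - 5.3 = -1.89 points, so output gap = -1.46 × (-1.89) = 2.7594%.
Since Y = Y* × (1 + gap/100), Y* = 5807/1.027594 ≈ 5651 billion.

$5,651 billion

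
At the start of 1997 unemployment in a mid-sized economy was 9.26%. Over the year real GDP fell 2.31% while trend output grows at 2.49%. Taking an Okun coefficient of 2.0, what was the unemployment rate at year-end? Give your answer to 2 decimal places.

11.66%

Growth-rate Okun's law: g_Y = g_Y* - β × Δu, so Δu = (g_Y* - g_Y)/β.
Δu = (2.49 + 2.31)/2.0 = 4.8/2.0 = 2.40 percentage points.
Year-end unemployment = 9.26 + 2.4 = 11.66%.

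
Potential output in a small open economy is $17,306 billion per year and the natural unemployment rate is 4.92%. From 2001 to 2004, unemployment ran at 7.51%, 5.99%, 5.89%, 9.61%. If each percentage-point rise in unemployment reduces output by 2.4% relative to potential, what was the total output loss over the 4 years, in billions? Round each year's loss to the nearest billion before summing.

$3,871 billion

Year 2001: gap = -2.4 × (7.51 - 4.92) = -6.216%, loss ≈ 17306 × 6.216/100 ≈ 1076.
Year 2002: gap = -2.4 × (5.99 - 4.92) = -2.568%, loss ≈ 17306 × 2.568/100 ≈ 444.
Year 2003: gap = -2.4 × (5.89 - 4.92) = -2.328%, loss ≈ 17306 × 2.328/100 ≈ 403.
Year 2004: gap = -2.4 × (9.61 - 4.92) = -11.256%, loss ≈ 17306 × 11.256/100 ≈ 1948.
Total lost output = 1076 + 444 + 403 + 1948 = 3871 billion.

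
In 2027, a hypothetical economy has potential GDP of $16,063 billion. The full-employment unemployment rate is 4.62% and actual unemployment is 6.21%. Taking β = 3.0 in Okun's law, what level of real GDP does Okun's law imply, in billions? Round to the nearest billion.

$15,297 billion

Unemployment gap = 6.21 - 4.62 = 1.59 points, so the output gap is -3 × 1.59 = -4.77%.
Actual GDP = 16063 × (1 - 4.77/100) = 16063 × 0.9523 ≈ 15297 billion.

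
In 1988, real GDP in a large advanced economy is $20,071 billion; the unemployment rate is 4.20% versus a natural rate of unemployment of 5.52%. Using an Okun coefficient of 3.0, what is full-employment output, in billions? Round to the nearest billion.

$19,306 billion

Unemployment gap = 4.2 - 5.52 = -1.32 points, so output gap = -3 × (-1.32) = 3.96%.
Since Y = Y* × (1 + gap/100), Y* = 20071/1.0396 ≈ 19306 billion.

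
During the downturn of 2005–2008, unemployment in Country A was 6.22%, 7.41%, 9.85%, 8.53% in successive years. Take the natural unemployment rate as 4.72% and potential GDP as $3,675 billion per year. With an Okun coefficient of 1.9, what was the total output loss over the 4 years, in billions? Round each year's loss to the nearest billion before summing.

$917 billion

Year 2005: gap = -1.9 × (6.22 - 4.72) = -2.85%, loss ≈ 3675 × 2.85/100 ≈ 105.
Year 2006: gap = -1.9 × (7.41 - 4.72) = -5.111%, loss ≈ 3675 × 5.111/100 ≈ 188.
Year 2007: gap = -1.9 × (9.85 - 4.72) = -9.747%, loss ≈ 3675 × 9.747/100 ≈ 358.
Year 2008: gap = -1.9 × (8.53 - 4.72) = -7.239%, loss ≈ 3675 × 7.239/100 ≈ 266.
Total lost output = 105 + 188 + 358 + 266 = 917 billion.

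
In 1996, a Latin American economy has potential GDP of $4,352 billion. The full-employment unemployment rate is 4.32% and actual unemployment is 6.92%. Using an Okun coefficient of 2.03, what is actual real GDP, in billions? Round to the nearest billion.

$4,122 billion

Unemployment gap = 6.92 - 4.32 = 2.6 points, so the output gap is -2.03 × 2.6 = -5.278%.
Actual GDP = 4352 × (1 - 5.278/100) = 4352 × 0.94722 ≈ 4122 billion.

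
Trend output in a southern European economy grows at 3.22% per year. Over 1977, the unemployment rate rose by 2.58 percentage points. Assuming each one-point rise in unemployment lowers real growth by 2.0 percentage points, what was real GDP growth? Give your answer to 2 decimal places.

-1.94%

Growth-rate Okun's law: g_Y = g_Y* - β × Δu.
g_Y = 3.22 - 2.0 × (2.58) = 3.22 - 5.16 = -1.94%, i.e. -1.94% to 2 d.p.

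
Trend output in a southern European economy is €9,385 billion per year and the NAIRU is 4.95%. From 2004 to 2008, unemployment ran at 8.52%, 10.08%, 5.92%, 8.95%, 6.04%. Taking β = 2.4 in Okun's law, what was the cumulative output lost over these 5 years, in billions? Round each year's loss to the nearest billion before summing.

Year 2004: gap = -2.4 × (8.52 - 4.95) = -8.568%, loss ≈ 9385 × 8.568/100 ≈ 804.
Year 2005: gap = -2.4 × (10.08 - 4.95) = -12.312%, loss ≈ 9385 × 12.312/100 ≈ 1155.
Year 2006: gap = -2.4 × (5.92 - 4.95) = -2.328%, loss ≈ 9385 × 2.328/100 ≈ 218.
Year 2007: gap = -2.4 × (8.95 - 4.95) = -9.6%, loss ≈ 9385 × 9.6/100 ≈ 901.
Year 2008: gap = -2.4 × (6.04 - 4.95) = -2.616%, loss ≈ 9385 × 2.616/100 ≈ 246.
Total lost output = 804 + 1155 + 218 + 901 + 246 = 3324 billion.

€3,324 billion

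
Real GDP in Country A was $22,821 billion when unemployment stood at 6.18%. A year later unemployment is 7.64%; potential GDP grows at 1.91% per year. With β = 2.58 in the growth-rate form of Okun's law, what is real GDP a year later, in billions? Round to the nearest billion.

$22,397 billion

Δu = 7.64 - 6.18 = 1.46 points.
Okun's law (growth form): g_Y = g_Y* - β × Δu = 1.91 - 2.58 × (1.46) = 1.91 - 3.7668 = -1.8568%.
Real GDP in the next year = 22821 × (1 - 1.8568/100) = 22821 × 0.981432 ≈ 22397 billion.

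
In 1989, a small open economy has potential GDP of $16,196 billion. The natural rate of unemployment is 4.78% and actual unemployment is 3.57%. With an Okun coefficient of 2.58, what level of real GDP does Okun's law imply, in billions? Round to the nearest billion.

Unemployment gap = 3.57 - 4.78 = -1.21 points, so the output gap is -2.58 × (-1.21) = 3.1218%.
Actual GDP = 16196 × (1 + 3.1218/100) = 16196 × 1.031218 ≈ 16702 billion.

$16,702 billion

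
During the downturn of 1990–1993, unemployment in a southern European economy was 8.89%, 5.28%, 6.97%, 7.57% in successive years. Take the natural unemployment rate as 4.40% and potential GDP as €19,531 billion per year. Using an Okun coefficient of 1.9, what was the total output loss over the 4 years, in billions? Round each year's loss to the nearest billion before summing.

€4,123 billion

Year 1990: gap = -1.9 × (8.89 - 4.4) = -8.531%, loss ≈ 19531 × 8.531/100 ≈ 1666.
Year 1991: gap = -1.9 × (5.28 - 4.4) = -1.672%, loss ≈ 19531 × 1.672/100 ≈ 327.
Year 1992: gap = -1.9 × (6.97 - 4.4) = -4.883%, loss ≈ 19531 × 4.883/100 ≈ 954.
Year 1993: gap = -1.9 × (7.57 - 4.4) = -6.023%, loss ≈ 19531 × 6.023/100 ≈ 1176.
Total lost output = 1666 + 327 + 954 + 1176 = 4123 billion.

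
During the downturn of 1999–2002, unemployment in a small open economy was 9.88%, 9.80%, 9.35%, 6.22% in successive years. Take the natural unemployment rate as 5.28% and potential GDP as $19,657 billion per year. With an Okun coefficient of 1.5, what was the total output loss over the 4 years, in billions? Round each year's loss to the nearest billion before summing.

$4,166 billion

Year 1999: gap = -1.5 × (9.88 - 5.28) = -6.9%, loss ≈ 19657 × 6.9/100 ≈ 1356.
Year 2000: gap = -1.5 × (9.8 - 5.28) = -6.78%, loss ≈ 19657 × 6.78/100 ≈ 1333.
Year 2001: gap = -1.5 × (9.35 - 5.28) = -6.105%, loss ≈ 19657 × 6.105/100 ≈ 1200.
Year 2002: gap = -1.5 × (6.22 - 5.28) = -1.41%, loss ≈ 19657 × 1.41/100 ≈ 277.
Total lost output = 1356 + 1333 + 1200 + 277 = 4166 billion.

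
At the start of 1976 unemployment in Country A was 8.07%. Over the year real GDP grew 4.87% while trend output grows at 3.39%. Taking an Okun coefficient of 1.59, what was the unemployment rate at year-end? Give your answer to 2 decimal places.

Growth-rate Okun's law: g_Y = g_Y* - β × Δu, so Δu = (g_Y* - g_Y)/β.
Δu = (3.39 - 4.87)/1.59 = -1.48/1.59 = -0.93 percentage points.
Year-end unemployment = 8.07 - 0.93 = 7.14%.

7.14%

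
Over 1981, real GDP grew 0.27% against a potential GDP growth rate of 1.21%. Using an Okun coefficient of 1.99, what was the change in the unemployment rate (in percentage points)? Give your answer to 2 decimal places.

Growth-rate Okun's law: g_Y = g_Y* - β × Δu, so Δu = (g_Y* - g_Y)/β.
Δu = (1.21 - 0.27)/1.99 = 0.94/1.99 = 0.47 percentage points.

0.47 percentage points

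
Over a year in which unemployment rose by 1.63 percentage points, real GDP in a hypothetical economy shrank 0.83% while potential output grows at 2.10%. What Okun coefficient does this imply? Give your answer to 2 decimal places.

β ≈ 1.80

Growth form: g_Y = g_Y* - β × Δu, so β = (g_Y* - g_Y)/Δu.
β = (2.1 + 0.83)/1.63 = 2.93/1.63 = 1.80.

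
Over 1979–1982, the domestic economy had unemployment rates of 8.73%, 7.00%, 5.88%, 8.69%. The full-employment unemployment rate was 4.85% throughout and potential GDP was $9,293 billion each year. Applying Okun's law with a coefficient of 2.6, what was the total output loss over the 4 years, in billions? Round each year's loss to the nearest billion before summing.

Year 1979: gap = -2.6 × (8.73 - 4.85) = -10.088%, loss ≈ 9293 × 10.088/100 ≈ 937.
Year 1980: gap = -2.6 × (7 - 4.85) = -5.59%, loss ≈ 9293 × 5.59/100 ≈ 519.
Year 1981: gap = -2.6 × (5.88 - 4.85) = -2.678%, loss ≈ 9293 × 2.678/100 ≈ 249.
Year 1982: gap = -2.6 × (8.69 - 4.85) = -9.984%, loss ≈ 9293 × 9.984/100 ≈ 928.
Total lost output = 937 + 519 + 249 + 928 = 2633 billion.

$2,633 billion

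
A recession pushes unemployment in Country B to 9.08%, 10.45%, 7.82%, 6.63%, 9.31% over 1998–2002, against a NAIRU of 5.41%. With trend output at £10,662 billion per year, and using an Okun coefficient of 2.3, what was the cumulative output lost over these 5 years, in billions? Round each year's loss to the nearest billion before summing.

Year 1998: gap = -2.3 × (9.08 - 5.41) = -8.441%, loss ≈ 10662 × 8.441/100 ≈ 900.
Year 1999: gap = -2.3 × (10.45 - 5.41) = -11.592%, loss ≈ 10662 × 11.592/100 ≈ 1236.
Year 2000: gap = -2.3 × (7.82 - 5.41) = -5.543%, loss ≈ 10662 × 5.543/100 ≈ 591.
Year 2001: gap = -2.3 × (6.63 - 5.41) = -2.806%, loss ≈ 10662 × 2.806/100 ≈ 299.
Year 2002: gap = -2.3 × (9.31 - 5.41) = -8.97%, loss ≈ 10662 × 8.97/100 ≈ 956.
Total lost output = 900 + 1236 + 591 + 299 + 956 = 3982 billion.

£3,982 billion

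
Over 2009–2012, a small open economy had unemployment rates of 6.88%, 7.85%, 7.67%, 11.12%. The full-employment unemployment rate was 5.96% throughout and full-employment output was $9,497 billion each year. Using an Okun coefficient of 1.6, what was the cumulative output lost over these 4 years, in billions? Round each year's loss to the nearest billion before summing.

$1,471 billion

Year 2009: gap = -1.6 × (6.88 - 5.96) = -1.472%, loss ≈ 9497 × 1.472/100 ≈ 140.
Year 2010: gap = -1.6 × (7.85 - 5.96) = -3.024%, loss ≈ 9497 × 3.024/100 ≈ 287.
Year 2011: gap = -1.6 × (7.67 - 5.96) = -2.736%, loss ≈ 9497 × 2.736/100 ≈ 260.
Year 2012: gap = -1.6 × (11.12 - 5.96) = -8.256%, loss ≈ 9497 × 8.256/100 ≈ 784.
Total lost output = 140 + 287 + 260 + 784 = 1471 billion.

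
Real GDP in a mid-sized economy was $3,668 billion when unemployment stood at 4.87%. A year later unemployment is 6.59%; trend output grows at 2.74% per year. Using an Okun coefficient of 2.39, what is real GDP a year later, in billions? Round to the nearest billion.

Δu = 6.59 - 4.87 = 1.72 points.
Okun's law (growth form): g_Y = g_Y* - β × Δu = 2.74 - 2.39 × (1.72) = 2.74 - 4.1108 = -1.3708%.
Real GDP in the next year = 3668 × (1 - 1.3708/100) = 3668 × 0.986292 ≈ 3618 billion.

$3,618 billion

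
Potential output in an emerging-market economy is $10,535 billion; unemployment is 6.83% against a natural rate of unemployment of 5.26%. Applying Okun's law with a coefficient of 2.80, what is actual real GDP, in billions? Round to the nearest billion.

$10,072 billion

Unemployment gap = 6.83 - 5.26 = 1.57 points, so the output gap is -2.8 × 1.57 = -4.396%.
Actual GDP = 10535 × (1 - 4.396/100) = 10535 × 0.95604 ≈ 10072 billion.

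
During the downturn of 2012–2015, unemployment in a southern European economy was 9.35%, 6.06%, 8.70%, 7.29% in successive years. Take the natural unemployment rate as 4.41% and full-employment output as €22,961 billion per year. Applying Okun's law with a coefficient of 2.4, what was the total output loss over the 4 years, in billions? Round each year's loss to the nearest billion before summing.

Year 2012: gap = -2.4 × (9.35 - 4.41) = -11.856%, loss ≈ 22961 × 11.856/100 ≈ 2722.
Year 2013: gap = -2.4 × (6.06 - 4.41) = -3.96%, loss ≈ 22961 × 3.96/100 ≈ 909.
Year 2014: gap = -2.4 × (8.7 - 4.41) = -10.296%, loss ≈ 22961 × 10.296/100 ≈ 2364.
Year 2015: gap = -2.4 × (7.29 - 4.41) = -6.912%, loss ≈ 22961 × 6.912/100 ≈ 1587.
Total lost output = 2722 + 909 + 2364 + 1587 = 7582 billion.

€7,582 billion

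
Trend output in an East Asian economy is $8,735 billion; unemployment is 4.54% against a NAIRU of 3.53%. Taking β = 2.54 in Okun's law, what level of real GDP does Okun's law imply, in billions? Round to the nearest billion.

Unemployment gap = 4.54 - 3.53 = 1.01 points, so the output gap is -2.54 × 1.01 = -2.5654%.
Actual GDP = 8735 × (1 - 2.5654/100) = 8735 × 0.974346 ≈ 8511 billion.

$8,511 billion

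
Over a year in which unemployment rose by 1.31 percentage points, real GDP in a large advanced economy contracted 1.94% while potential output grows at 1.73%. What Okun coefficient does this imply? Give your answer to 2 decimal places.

Growth form: g_Y = g_Y* - β × Δu, so β = (g_Y* - g_Y)/Δu.
β = (1.73 + 1.94)/1.31 = 3.67/1.31 = 2.80.

β ≈ 2.80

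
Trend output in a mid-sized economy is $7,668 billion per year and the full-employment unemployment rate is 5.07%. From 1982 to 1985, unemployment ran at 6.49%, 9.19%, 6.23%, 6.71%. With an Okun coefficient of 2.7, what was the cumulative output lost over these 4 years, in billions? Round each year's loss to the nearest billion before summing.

Year 1982: gap = -2.7 × (6.49 - 5.07) = -3.834%, loss ≈ 7668 × 3.834/100 ≈ 294.
Year 1983: gap = -2.7 × (9.19 - 5.07) = -11.124%, loss ≈ 7668 × 11.124/100 ≈ 853.
Year 1984: gap = -2.7 × (6.23 - 5.07) = -3.132%, loss ≈ 7668 × 3.132/100 ≈ 240.
Year 1985: gap = -2.7 × (6.71 - 5.07) = -4.428%, loss ≈ 7668 × 4.428/100 ≈ 340.
Total lost output = 294 + 853 + 240 + 340 = 1727 billion.

$1,727 billion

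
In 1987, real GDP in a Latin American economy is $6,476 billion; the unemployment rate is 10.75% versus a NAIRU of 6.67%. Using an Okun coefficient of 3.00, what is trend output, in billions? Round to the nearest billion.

$7,379 billion

Unemployment gap = 10.75 - 6.67 = 4.08 points, so output gap = -3 × 4.08 = -12.24%.
Since Y = Y* × (1 + gap/100), Y* = 6476/0.8776 ≈ 7379 billion.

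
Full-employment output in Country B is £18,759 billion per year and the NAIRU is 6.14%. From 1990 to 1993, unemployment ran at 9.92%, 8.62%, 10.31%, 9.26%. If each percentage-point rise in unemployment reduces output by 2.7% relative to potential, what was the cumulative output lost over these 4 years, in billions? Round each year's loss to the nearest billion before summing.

Year 1990: gap = -2.7 × (9.92 - 6.14) = -10.206%, loss ≈ 18759 × 10.206/100 ≈ 1915.
Year 1991: gap = -2.7 × (8.62 - 6.14) = -6.696%, loss ≈ 18759 × 6.696/100 ≈ 1256.
Year 1992: gap = -2.7 × (10.31 - 6.14) = -11.259%, loss ≈ 18759 × 11.259/100 ≈ 2112.
Year 1993: gap = -2.7 × (9.26 - 6.14) = -8.424%, loss ≈ 18759 × 8.424/100 ≈ 1580.
Total lost output = 1915 + 1256 + 2112 + 1580 = 6863 billion.

£6,863 billion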